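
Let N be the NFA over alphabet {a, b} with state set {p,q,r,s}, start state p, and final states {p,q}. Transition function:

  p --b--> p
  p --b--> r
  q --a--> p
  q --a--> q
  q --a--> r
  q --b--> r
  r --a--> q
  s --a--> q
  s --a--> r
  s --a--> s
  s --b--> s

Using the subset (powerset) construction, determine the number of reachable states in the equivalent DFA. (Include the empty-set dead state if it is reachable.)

6

Start state of the DFA: {p}.
{p} --a--> ∅  [new]
{p} --b--> {p,r}  [new]
∅ --a--> ∅  [seen]
∅ --b--> ∅  [seen]
{p,r} --a--> {q}  [new]
{p,r} --b--> {p,r}  [seen]
{q} --a--> {p,q,r}  [new]
{q} --b--> {r}  [new]
{p,q,r} --a--> {p,q,r}  [seen]
{p,q,r} --b--> {p,r}  [seen]
{r} --a--> {q}  [seen]
{r} --b--> ∅  [seen]
Reachable DFA states: {p}, ∅, {p,r}, {q}, {p,q,r}, {r}.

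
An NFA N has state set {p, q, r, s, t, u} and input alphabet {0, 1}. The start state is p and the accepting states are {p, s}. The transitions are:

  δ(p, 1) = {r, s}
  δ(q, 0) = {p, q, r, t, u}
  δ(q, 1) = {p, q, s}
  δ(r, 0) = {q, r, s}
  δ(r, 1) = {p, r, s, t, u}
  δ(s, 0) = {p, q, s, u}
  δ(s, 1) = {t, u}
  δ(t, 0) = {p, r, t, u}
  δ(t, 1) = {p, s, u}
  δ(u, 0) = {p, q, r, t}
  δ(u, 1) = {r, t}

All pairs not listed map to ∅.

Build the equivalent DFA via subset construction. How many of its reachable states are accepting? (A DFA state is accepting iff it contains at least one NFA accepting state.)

5

Start state of the DFA: {p}.
{p} --0--> ∅  [new]
{p} --1--> {r, s}  [new]
∅ --0--> ∅  [seen]
∅ --1--> ∅  [seen]
{r, s} --0--> {p, q, r, s, u}  [new]
{r, s} --1--> {p, r, s, t, u}  [new]
{p, q, r, s, u} --0--> {p, q, r, s, t, u}  [new]
{p, q, r, s, u} --1--> {p, q, r, s, t, u}  [seen]
{p, r, s, t, u} --0--> {p, q, r, s, t, u}  [seen]
{p, r, s, t, u} --1--> {p, r, s, t, u}  [seen]
{p, q, r, s, t, u} --0--> {p, q, r, s, t, u}  [seen]
{p, q, r, s, t, u} --1--> {p, q, r, s, t, u}  [seen]
Reachable DFA states: {p}, ∅, {r, s}, {p, q, r, s, u}, {p, r, s, t, u}, {p, q, r, s, t, u}.
Accepting DFA states (contain an NFA accepting state): {p}, {r, s}, {p, q, r, s, u}, {p, r, s, t, u}, {p, q, r, s, t, u}.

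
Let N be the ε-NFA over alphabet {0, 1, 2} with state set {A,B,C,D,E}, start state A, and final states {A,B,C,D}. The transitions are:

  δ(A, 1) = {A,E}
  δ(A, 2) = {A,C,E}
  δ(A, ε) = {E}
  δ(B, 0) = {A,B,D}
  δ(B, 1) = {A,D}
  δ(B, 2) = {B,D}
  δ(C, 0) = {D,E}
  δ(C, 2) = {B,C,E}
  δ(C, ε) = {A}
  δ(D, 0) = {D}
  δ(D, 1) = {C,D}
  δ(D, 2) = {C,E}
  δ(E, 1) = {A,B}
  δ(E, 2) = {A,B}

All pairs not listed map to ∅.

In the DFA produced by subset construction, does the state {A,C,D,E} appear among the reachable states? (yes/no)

Start state of the DFA: {A,E} (ε-closure of the NFA start).
{A,E} --0--> ∅  [new]
{A,E} --1--> {A,B,E}  [new]
{A,E} --2--> {A,B,C,E}  [new]
∅ --0--> ∅  [seen]
∅ --1--> ∅  [seen]
∅ --2--> ∅  [seen]
{A,B,E} --0--> {A,B,D,E}  [new]
{A,B,E} --1--> {A,B,D,E}  [seen]
{A,B,E} --2--> {A,B,C,D,E}  [new]
{A,B,C,E} --0--> {A,B,D,E}  [seen]
{A,B,C,E} --1--> {A,B,D,E}  [seen]
{A,B,C,E} --2--> {A,B,C,D,E}  [seen]
{A,B,D,E} --0--> {A,B,D,E}  [seen]
{A,B,D,E} --1--> {A,B,C,D,E}  [seen]
{A,B,D,E} --2--> {A,B,C,D,E}  [seen]
{A,B,C,D,E} --0--> {A,B,D,E}  [seen]
{A,B,C,D,E} --1--> {A,B,C,D,E}  [seen]
{A,B,C,D,E} --2--> {A,B,C,D,E}  [seen]
Reachable DFA states: {A,E}, ∅, {A,B,E}, {A,B,C,E}, {A,B,D,E}, {A,B,C,D,E}.
{A,C,D,E} is not among them.

no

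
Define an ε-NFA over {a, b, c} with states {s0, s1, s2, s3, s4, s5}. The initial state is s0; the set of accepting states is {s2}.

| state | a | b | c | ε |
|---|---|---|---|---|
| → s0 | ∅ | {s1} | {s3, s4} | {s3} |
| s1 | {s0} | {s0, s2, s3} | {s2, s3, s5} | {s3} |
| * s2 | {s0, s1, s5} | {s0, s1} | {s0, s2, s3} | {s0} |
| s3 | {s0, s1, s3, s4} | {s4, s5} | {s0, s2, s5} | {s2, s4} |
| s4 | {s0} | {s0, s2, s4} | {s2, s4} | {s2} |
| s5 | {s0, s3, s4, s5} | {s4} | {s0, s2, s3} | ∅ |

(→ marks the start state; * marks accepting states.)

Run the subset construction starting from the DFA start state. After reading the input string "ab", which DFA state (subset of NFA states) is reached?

{s0, s1, s2, s3, s4, s5}

Start: {s0, s2, s3, s4}.
δ(s0,a) = ∅; δ(s2,a) = {s0, s1, s5}; δ(s3,a) = {s0, s1, s3, s4}; δ(s4,a) = {s0}.
Union: {s0, s1, s3, s4, s5}.
ε-closure gives {s0, s1, s2, s3, s4, s5}.
After a: {s0, s1, s2, s3, s4, s5}.
δ(s0,b) = {s1}; δ(s1,b) = {s0, s2, s3}; δ(s2,b) = {s0, s1}; δ(s3,b) = {s4, s5}; δ(s4,b) = {s0, s2, s4}; δ(s5,b) = {s4}.
Union: {s0, s1, s2, s3, s4, s5}.
After b: {s0, s1, s2, s3, s4, s5}.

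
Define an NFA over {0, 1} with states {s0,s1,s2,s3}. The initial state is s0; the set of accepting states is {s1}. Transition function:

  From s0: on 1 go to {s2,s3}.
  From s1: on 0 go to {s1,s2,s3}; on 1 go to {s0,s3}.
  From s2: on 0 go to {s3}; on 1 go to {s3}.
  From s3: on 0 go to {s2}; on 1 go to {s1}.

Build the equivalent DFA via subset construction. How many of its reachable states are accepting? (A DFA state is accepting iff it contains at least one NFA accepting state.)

Start state of the DFA: {s0}.
{s0} --0--> ∅  [new]
{s0} --1--> {s2,s3}  [new]
∅ --0--> ∅  [seen]
∅ --1--> ∅  [seen]
{s2,s3} --0--> {s2,s3}  [seen]
{s2,s3} --1--> {s1,s3}  [new]
{s1,s3} --0--> {s1,s2,s3}  [new]
{s1,s3} --1--> {s0,s1,s3}  [new]
{s1,s2,s3} --0--> {s1,s2,s3}  [seen]
{s1,s2,s3} --1--> {s0,s1,s3}  [seen]
{s0,s1,s3} --0--> {s1,s2,s3}  [seen]
{s0,s1,s3} --1--> {s0,s1,s2,s3}  [new]
{s0,s1,s2,s3} --0--> {s1,s2,s3}  [seen]
{s0,s1,s2,s3} --1--> {s0,s1,s2,s3}  [seen]
Reachable DFA states: {s0}, ∅, {s2,s3}, {s1,s3}, {s1,s2,s3}, {s0,s1,s3}, {s0,s1,s2,s3}.
Accepting DFA states (contain an NFA accepting state): {s1,s3}, {s1,s2,s3}, {s0,s1,s3}, {s0,s1,s2,s3}.

4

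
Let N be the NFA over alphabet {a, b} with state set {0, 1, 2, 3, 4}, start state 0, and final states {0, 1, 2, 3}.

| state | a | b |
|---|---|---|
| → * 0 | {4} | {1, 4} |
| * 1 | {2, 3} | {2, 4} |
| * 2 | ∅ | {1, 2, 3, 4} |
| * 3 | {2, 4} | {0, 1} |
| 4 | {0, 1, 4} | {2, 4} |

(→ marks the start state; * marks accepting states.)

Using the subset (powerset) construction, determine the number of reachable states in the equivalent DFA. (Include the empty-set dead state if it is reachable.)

Start state of the DFA: {0}.
{0} --a--> {4}  [new]
{0} --b--> {1, 4}  [new]
{4} --a--> {0, 1, 4}  [new]
{4} --b--> {2, 4}  [new]
{1, 4} --a--> {0, 1, 2, 3, 4}  [new]
{1, 4} --b--> {2, 4}  [seen]
{0, 1, 4} --a--> {0, 1, 2, 3, 4}  [seen]
{0, 1, 4} --b--> {1, 2, 4}  [new]
{2, 4} --a--> {0, 1, 4}  [seen]
{2, 4} --b--> {1, 2, 3, 4}  [new]
{0, 1, 2, 3, 4} --a--> {0, 1, 2, 3, 4}  [seen]
{0, 1, 2, 3, 4} --b--> {0, 1, 2, 3, 4}  [seen]
{1, 2, 4} --a--> {0, 1, 2, 3, 4}  [seen]
{1, 2, 4} --b--> {1, 2, 3, 4}  [seen]
{1, 2, 3, 4} --a--> {0, 1, 2, 3, 4}  [seen]
{1, 2, 3, 4} --b--> {0, 1, 2, 3, 4}  [seen]
Reachable DFA states: {0}, {4}, {1, 4}, {0, 1, 4}, {2, 4}, {0, 1, 2, 3, 4}, {1, 2, 4}, {1, 2, 3, 4}.

8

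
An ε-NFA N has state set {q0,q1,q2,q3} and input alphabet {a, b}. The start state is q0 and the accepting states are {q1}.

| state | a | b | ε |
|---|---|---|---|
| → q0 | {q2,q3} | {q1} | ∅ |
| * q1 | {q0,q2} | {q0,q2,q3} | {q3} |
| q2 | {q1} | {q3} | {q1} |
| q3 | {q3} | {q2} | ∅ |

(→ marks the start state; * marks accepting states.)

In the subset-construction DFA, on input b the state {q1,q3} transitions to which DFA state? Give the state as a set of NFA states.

{q0,q1,q2,q3}

δ(q1,b) = {q0,q2,q3}; δ(q3,b) = {q2}.
Union: {q0,q2,q3}.
ε-closure gives {q0,q1,q2,q3}.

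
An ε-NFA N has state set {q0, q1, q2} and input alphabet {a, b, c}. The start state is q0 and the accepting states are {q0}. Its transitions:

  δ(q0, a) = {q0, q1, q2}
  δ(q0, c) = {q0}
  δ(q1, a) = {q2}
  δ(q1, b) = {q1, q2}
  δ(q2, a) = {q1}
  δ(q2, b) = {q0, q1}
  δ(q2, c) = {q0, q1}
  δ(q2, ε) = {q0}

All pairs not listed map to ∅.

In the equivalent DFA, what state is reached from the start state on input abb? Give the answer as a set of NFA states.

{q0, q1, q2}

Start: {q0}.
δ(q0,a) = {q0, q1, q2}.
Union: {q0, q1, q2}.
After a: {q0, q1, q2}.
δ(q0,b) = ∅; δ(q1,b) = {q1, q2}; δ(q2,b) = {q0, q1}.
Union: {q0, q1, q2}.
After b: {q0, q1, q2}.
δ(q0,b) = ∅; δ(q1,b) = {q1, q2}; δ(q2,b) = {q0, q1}.
Union: {q0, q1, q2}.
After b: {q0, q1, q2}.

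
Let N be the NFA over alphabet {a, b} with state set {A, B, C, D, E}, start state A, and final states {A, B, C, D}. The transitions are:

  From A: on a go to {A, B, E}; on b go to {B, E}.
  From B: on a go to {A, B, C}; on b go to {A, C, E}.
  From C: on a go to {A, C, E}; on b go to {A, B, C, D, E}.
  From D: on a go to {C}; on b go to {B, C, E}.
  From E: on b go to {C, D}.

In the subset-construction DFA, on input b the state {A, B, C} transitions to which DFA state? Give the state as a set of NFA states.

{A, B, C, D, E}

δ(A,b) = {B, E}; δ(B,b) = {A, C, E}; δ(C,b) = {A, B, C, D, E}.
Union: {A, B, C, D, E}.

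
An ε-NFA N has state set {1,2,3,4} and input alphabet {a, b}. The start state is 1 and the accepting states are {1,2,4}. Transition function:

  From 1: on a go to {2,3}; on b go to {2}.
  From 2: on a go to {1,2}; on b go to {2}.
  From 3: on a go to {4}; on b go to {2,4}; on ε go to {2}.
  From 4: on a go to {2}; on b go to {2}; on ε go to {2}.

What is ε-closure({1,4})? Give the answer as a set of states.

{1,2,4}

Begin with {1,4}.
4 →ε {2}; add 2.
ε-closure = {1,2,4}.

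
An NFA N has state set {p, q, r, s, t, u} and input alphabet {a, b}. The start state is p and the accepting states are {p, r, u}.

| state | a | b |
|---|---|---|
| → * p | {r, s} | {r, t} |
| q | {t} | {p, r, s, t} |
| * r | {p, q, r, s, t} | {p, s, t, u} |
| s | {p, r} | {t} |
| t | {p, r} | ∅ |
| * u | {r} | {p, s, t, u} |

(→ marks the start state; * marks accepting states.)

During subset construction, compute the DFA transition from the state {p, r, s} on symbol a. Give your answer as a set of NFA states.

{p, q, r, s, t}

δ(p,a) = {r, s}; δ(r,a) = {p, q, r, s, t}; δ(s,a) = {p, r}.
Union: {p, q, r, s, t}.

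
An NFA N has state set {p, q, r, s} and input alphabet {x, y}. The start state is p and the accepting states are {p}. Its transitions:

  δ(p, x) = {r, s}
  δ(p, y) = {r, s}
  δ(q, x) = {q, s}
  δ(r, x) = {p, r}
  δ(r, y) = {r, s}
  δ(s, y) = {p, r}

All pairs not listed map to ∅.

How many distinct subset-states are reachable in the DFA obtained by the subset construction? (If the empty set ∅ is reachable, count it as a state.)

Start state of the DFA: {p}.
{p} --x--> {r, s}  [new]
{p} --y--> {r, s}  [seen]
{r, s} --x--> {p, r}  [new]
{r, s} --y--> {p, r, s}  [new]
{p, r} --x--> {p, r, s}  [seen]
{p, r} --y--> {r, s}  [seen]
{p, r, s} --x--> {p, r, s}  [seen]
{p, r, s} --y--> {p, r, s}  [seen]
Reachable DFA states: {p}, {r, s}, {p, r}, {p, r, s}.

4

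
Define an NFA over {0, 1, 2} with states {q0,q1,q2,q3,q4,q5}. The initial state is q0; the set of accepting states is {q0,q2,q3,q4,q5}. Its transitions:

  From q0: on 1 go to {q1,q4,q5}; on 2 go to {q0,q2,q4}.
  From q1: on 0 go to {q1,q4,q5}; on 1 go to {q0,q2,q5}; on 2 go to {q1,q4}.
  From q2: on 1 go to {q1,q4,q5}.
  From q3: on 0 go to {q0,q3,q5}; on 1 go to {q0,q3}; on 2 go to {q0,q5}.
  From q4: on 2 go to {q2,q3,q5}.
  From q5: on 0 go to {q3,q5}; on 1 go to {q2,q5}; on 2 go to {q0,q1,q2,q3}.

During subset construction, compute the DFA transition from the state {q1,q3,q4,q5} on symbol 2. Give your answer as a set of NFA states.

δ(q1,2) = {q1,q4}; δ(q3,2) = {q0,q5}; δ(q4,2) = {q2,q3,q5}; δ(q5,2) = {q0,q1,q2,q3}.
Union: {q0,q1,q2,q3,q4,q5}.

{q0,q1,q2,q3,q4,q5}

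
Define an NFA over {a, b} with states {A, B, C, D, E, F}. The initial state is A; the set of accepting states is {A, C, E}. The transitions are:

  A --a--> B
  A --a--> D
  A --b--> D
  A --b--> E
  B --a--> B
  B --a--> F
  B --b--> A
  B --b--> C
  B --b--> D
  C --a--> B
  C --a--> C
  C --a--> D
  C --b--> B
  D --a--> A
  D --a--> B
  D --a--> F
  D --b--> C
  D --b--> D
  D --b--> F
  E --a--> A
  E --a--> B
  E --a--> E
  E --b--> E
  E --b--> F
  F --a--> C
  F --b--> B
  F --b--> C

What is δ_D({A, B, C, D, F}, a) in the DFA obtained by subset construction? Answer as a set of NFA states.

δ(A,a) = {B, D}; δ(B,a) = {B, F}; δ(C,a) = {B, C, D}; δ(D,a) = {A, B, F}; δ(F,a) = {C}.
Union: {A, B, C, D, F}.

{A, B, C, D, F}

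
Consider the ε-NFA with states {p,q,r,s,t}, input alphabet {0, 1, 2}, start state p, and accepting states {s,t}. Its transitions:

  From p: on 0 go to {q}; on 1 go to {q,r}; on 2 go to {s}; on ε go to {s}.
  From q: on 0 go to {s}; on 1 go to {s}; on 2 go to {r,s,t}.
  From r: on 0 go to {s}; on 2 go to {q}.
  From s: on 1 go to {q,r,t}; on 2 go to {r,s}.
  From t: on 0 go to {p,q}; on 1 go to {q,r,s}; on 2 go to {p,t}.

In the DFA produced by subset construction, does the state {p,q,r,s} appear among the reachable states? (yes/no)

Start state of the DFA: {p,s} (ε-closure of the NFA start).
{p,s} --0--> {q}  [new]
{p,s} --1--> {q,r,t}  [new]
{p,s} --2--> {r,s}  [new]
{q} --0--> {s}  [new]
{q} --1--> {s}  [seen]
{q} --2--> {r,s,t}  [new]
{q,r,t} --0--> {p,q,s}  [new]
{q,r,t} --1--> {q,r,s}  [new]
{q,r,t} --2--> {p,q,r,s,t}  [new]
{r,s} --0--> {s}  [seen]
{r,s} --1--> {q,r,t}  [seen]
{r,s} --2--> {q,r,s}  [seen]
{s} --0--> ∅  [new]
{s} --1--> {q,r,t}  [seen]
{s} --2--> {r,s}  [seen]
{r,s,t} --0--> {p,q,s}  [seen]
{r,s,t} --1--> {q,r,s,t}  [new]
{r,s,t} --2--> {p,q,r,s,t}  [seen]
{p,q,s} --0--> {q,s}  [new]
{p,q,s} --1--> {q,r,s,t}  [seen]
{p,q,s} --2--> {r,s,t}  [seen]
{q,r,s} --0--> {s}  [seen]
{q,r,s} --1--> {q,r,s,t}  [seen]
{q,r,s} --2--> {q,r,s,t}  [seen]
{p,q,r,s,t} --0--> {p,q,s}  [seen]
{p,q,r,s,t} --1--> {q,r,s,t}  [seen]
{p,q,r,s,t} --2--> {p,q,r,s,t}  [seen]
∅ --0--> ∅  [seen]
∅ --1--> ∅  [seen]
∅ --2--> ∅  [seen]
{q,r,s,t} --0--> {p,q,s}  [seen]
{q,r,s,t} --1--> {q,r,s,t}  [seen]
{q,r,s,t} --2--> {p,q,r,s,t}  [seen]
{q,s} --0--> {s}  [seen]
{q,s} --1--> {q,r,s,t}  [seen]
{q,s} --2--> {r,s,t}  [seen]
Reachable DFA states: {p,s}, {q}, {q,r,t}, {r,s}, {s}, {r,s,t}, {p,q,s}, {q,r,s}, {p,q,r,s,t}, ∅, {q,r,s,t}, {q,s}.
{p,q,r,s} is not among them.

no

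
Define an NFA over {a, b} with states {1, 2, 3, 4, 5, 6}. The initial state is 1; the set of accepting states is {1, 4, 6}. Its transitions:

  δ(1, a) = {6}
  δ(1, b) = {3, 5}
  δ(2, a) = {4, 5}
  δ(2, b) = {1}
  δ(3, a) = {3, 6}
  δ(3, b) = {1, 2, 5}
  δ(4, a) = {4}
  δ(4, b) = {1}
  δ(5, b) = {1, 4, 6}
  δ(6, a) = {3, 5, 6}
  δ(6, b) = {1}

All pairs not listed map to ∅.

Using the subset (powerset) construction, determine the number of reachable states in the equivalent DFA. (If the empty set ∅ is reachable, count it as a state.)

Start state of the DFA: {1}.
{1} --a--> {6}  [new]
{1} --b--> {3, 5}  [new]
{6} --a--> {3, 5, 6}  [new]
{6} --b--> {1}  [seen]
{3, 5} --a--> {3, 6}  [new]
{3, 5} --b--> {1, 2, 4, 5, 6}  [new]
{3, 5, 6} --a--> {3, 5, 6}  [seen]
{3, 5, 6} --b--> {1, 2, 4, 5, 6}  [seen]
{3, 6} --a--> {3, 5, 6}  [seen]
{3, 6} --b--> {1, 2, 5}  [new]
{1, 2, 4, 5, 6} --a--> {3, 4, 5, 6}  [new]
{1, 2, 4, 5, 6} --b--> {1, 3, 4, 5, 6}  [new]
{1, 2, 5} --a--> {4, 5, 6}  [new]
{1, 2, 5} --b--> {1, 3, 4, 5, 6}  [seen]
{3, 4, 5, 6} --a--> {3, 4, 5, 6}  [seen]
{3, 4, 5, 6} --b--> {1, 2, 4, 5, 6}  [seen]
{1, 3, 4, 5, 6} --a--> {3, 4, 5, 6}  [seen]
{1, 3, 4, 5, 6} --b--> {1, 2, 3, 4, 5, 6}  [new]
{4, 5, 6} --a--> {3, 4, 5, 6}  [seen]
{4, 5, 6} --b--> {1, 4, 6}  [new]
{1, 2, 3, 4, 5, 6} --a--> {3, 4, 5, 6}  [seen]
{1, 2, 3, 4, 5, 6} --b--> {1, 2, 3, 4, 5, 6}  [seen]
{1, 4, 6} --a--> {3, 4, 5, 6}  [seen]
{1, 4, 6} --b--> {1, 3, 5}  [new]
{1, 3, 5} --a--> {3, 6}  [seen]
{1, 3, 5} --b--> {1, 2, 3, 4, 5, 6}  [seen]
Reachable DFA states: {1}, {6}, {3, 5}, {3, 5, 6}, {3, 6}, {1, 2, 4, 5, 6}, {1, 2, 5}, {3, 4, 5, 6}, {1, 3, 4, 5, 6}, {4, 5, 6}, {1, 2, 3, 4, 5, 6}, {1, 4, 6}, {1, 3, 5}.

13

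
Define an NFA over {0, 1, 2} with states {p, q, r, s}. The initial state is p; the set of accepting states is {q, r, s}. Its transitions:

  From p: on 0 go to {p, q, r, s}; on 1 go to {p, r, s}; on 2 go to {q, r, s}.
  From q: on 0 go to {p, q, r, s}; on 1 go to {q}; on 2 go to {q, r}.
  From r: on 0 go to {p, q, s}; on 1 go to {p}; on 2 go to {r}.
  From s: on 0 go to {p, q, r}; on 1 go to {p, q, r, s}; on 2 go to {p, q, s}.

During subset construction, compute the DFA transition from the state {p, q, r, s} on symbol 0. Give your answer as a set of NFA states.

δ(p,0) = {p, q, r, s}; δ(q,0) = {p, q, r, s}; δ(r,0) = {p, q, s}; δ(s,0) = {p, q, r}.
Union: {p, q, r, s}.

{p, q, r, s}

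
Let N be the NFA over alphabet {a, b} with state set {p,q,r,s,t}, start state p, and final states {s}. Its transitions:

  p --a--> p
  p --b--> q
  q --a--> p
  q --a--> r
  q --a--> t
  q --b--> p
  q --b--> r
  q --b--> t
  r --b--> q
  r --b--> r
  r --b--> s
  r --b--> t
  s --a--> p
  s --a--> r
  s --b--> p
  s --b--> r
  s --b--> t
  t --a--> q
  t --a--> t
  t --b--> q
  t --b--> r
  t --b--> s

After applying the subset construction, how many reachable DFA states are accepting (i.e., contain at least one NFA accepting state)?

2

Start state of the DFA: {p}.
{p} --a--> {p}  [seen]
{p} --b--> {q}  [new]
{q} --a--> {p,r,t}  [new]
{q} --b--> {p,r,t}  [seen]
{p,r,t} --a--> {p,q,t}  [new]
{p,r,t} --b--> {q,r,s,t}  [new]
{p,q,t} --a--> {p,q,r,t}  [new]
{p,q,t} --b--> {p,q,r,s,t}  [new]
{q,r,s,t} --a--> {p,q,r,t}  [seen]
{q,r,s,t} --b--> {p,q,r,s,t}  [seen]
{p,q,r,t} --a--> {p,q,r,t}  [seen]
{p,q,r,t} --b--> {p,q,r,s,t}  [seen]
{p,q,r,s,t} --a--> {p,q,r,t}  [seen]
{p,q,r,s,t} --b--> {p,q,r,s,t}  [seen]
Reachable DFA states: {p}, {q}, {p,r,t}, {p,q,t}, {q,r,s,t}, {p,q,r,t}, {p,q,r,s,t}.
Accepting DFA states (contain an NFA accepting state): {q,r,s,t}, {p,q,r,s,t}.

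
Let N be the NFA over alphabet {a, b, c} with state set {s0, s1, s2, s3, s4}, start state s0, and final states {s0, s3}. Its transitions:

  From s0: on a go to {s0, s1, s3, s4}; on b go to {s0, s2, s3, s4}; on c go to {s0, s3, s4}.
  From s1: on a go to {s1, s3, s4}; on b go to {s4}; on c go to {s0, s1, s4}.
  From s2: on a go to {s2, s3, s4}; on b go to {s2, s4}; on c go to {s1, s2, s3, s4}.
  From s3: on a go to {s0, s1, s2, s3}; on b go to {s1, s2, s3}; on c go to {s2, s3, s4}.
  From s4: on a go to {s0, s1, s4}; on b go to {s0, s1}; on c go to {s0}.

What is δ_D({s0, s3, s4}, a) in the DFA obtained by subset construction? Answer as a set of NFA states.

{s0, s1, s2, s3, s4}

δ(s0,a) = {s0, s1, s3, s4}; δ(s3,a) = {s0, s1, s2, s3}; δ(s4,a) = {s0, s1, s4}.
Union: {s0, s1, s2, s3, s4}.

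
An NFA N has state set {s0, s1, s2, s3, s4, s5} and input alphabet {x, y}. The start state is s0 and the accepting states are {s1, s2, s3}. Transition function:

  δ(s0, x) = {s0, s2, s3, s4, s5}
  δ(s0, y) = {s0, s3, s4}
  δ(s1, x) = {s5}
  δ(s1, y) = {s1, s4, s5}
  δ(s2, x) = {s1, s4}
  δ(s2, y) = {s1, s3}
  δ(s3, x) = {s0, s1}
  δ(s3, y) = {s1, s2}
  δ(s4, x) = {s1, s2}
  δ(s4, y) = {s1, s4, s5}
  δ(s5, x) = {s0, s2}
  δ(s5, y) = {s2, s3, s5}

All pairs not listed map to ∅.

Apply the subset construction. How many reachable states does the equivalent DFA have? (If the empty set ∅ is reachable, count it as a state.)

4

Start state of the DFA: {s0}.
{s0} --x--> {s0, s2, s3, s4, s5}  [new]
{s0} --y--> {s0, s3, s4}  [new]
{s0, s2, s3, s4, s5} --x--> {s0, s1, s2, s3, s4, s5}  [new]
{s0, s2, s3, s4, s5} --y--> {s0, s1, s2, s3, s4, s5}  [seen]
{s0, s3, s4} --x--> {s0, s1, s2, s3, s4, s5}  [seen]
{s0, s3, s4} --y--> {s0, s1, s2, s3, s4, s5}  [seen]
{s0, s1, s2, s3, s4, s5} --x--> {s0, s1, s2, s3, s4, s5}  [seen]
{s0, s1, s2, s3, s4, s5} --y--> {s0, s1, s2, s3, s4, s5}  [seen]
Reachable DFA states: {s0}, {s0, s2, s3, s4, s5}, {s0, s3, s4}, {s0, s1, s2, s3, s4, s5}.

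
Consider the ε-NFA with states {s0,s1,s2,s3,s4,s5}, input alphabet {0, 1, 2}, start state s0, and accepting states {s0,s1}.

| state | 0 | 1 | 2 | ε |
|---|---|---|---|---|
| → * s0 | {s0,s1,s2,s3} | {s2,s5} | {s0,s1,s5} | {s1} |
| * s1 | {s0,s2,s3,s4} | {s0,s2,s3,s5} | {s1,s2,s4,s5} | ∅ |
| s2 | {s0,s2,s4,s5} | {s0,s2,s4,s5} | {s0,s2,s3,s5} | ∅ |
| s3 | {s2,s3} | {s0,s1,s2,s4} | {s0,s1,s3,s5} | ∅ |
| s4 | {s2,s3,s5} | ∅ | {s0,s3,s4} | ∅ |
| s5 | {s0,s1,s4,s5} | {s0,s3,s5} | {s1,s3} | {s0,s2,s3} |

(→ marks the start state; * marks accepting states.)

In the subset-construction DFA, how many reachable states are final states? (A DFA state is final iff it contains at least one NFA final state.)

Start state of the DFA: {s0,s1} (ε-closure of the NFA start).
{s0,s1} --0--> {s0,s1,s2,s3,s4}  [new]
{s0,s1} --1--> {s0,s1,s2,s3,s5}  [new]
{s0,s1} --2--> {s0,s1,s2,s3,s4,s5}  [new]
{s0,s1,s2,s3,s4} --0--> {s0,s1,s2,s3,s4,s5}  [seen]
{s0,s1,s2,s3,s4} --1--> {s0,s1,s2,s3,s4,s5}  [seen]
{s0,s1,s2,s3,s4} --2--> {s0,s1,s2,s3,s4,s5}  [seen]
{s0,s1,s2,s3,s5} --0--> {s0,s1,s2,s3,s4,s5}  [seen]
{s0,s1,s2,s3,s5} --1--> {s0,s1,s2,s3,s4,s5}  [seen]
{s0,s1,s2,s3,s5} --2--> {s0,s1,s2,s3,s4,s5}  [seen]
{s0,s1,s2,s3,s4,s5} --0--> {s0,s1,s2,s3,s4,s5}  [seen]
{s0,s1,s2,s3,s4,s5} --1--> {s0,s1,s2,s3,s4,s5}  [seen]
{s0,s1,s2,s3,s4,s5} --2--> {s0,s1,s2,s3,s4,s5}  [seen]
Reachable DFA states: {s0,s1}, {s0,s1,s2,s3,s4}, {s0,s1,s2,s3,s5}, {s0,s1,s2,s3,s4,s5}.
Accepting DFA states (contain an NFA accepting state): {s0,s1}, {s0,s1,s2,s3,s4}, {s0,s1,s2,s3,s5}, {s0,s1,s2,s3,s4,s5}.

4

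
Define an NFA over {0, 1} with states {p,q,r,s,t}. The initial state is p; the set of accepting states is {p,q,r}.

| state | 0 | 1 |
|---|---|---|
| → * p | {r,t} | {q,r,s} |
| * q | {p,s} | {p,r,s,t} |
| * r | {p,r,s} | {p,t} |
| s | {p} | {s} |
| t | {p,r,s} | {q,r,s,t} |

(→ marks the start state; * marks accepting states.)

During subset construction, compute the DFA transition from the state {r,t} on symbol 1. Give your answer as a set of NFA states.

δ(r,1) = {p,t}; δ(t,1) = {q,r,s,t}.
Union: {p,q,r,s,t}.

{p,q,r,s,t}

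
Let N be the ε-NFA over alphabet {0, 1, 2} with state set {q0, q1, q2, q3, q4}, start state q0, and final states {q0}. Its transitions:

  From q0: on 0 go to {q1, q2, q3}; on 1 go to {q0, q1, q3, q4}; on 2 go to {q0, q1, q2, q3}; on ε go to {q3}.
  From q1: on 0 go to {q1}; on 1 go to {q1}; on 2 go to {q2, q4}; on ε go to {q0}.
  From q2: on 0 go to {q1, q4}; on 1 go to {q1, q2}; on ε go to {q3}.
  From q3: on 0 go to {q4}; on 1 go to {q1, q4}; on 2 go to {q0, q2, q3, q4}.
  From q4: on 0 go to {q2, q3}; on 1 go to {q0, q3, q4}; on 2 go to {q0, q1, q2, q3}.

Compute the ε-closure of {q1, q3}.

Begin with {q1, q3}.
q1 →ε {q0}; add q0.
ε-closure = {q0, q1, q3}.

{q0, q1, q3}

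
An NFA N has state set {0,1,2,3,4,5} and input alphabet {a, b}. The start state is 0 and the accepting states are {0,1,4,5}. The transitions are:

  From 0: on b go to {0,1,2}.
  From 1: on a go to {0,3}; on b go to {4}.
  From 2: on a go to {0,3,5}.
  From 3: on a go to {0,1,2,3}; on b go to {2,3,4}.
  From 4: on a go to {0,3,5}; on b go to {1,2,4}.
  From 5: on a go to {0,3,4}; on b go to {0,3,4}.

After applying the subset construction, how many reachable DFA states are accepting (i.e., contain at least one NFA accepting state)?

Start state of the DFA: {0}.
{0} --a--> ∅  [new]
{0} --b--> {0,1,2}  [new]
∅ --a--> ∅  [seen]
∅ --b--> ∅  [seen]
{0,1,2} --a--> {0,3,5}  [new]
{0,1,2} --b--> {0,1,2,4}  [new]
{0,3,5} --a--> {0,1,2,3,4}  [new]
{0,3,5} --b--> {0,1,2,3,4}  [seen]
{0,1,2,4} --a--> {0,3,5}  [seen]
{0,1,2,4} --b--> {0,1,2,4}  [seen]
{0,1,2,3,4} --a--> {0,1,2,3,5}  [new]
{0,1,2,3,4} --b--> {0,1,2,3,4}  [seen]
{0,1,2,3,5} --a--> {0,1,2,3,4,5}  [new]
{0,1,2,3,5} --b--> {0,1,2,3,4}  [seen]
{0,1,2,3,4,5} --a--> {0,1,2,3,4,5}  [seen]
{0,1,2,3,4,5} --b--> {0,1,2,3,4}  [seen]
Reachable DFA states: {0}, ∅, {0,1,2}, {0,3,5}, {0,1,2,4}, {0,1,2,3,4}, {0,1,2,3,5}, {0,1,2,3,4,5}.
Accepting DFA states (contain an NFA accepting state): {0}, {0,1,2}, {0,3,5}, {0,1,2,4}, {0,1,2,3,4}, {0,1,2,3,5}, {0,1,2,3,4,5}.

7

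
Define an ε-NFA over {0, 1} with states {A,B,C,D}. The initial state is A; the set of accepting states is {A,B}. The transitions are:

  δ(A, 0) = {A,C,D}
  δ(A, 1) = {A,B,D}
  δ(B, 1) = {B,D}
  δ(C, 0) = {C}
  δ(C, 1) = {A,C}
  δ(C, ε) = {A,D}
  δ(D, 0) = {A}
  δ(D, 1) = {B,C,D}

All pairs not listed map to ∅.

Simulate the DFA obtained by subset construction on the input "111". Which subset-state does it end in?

{A,B,C,D}

Start: {A}.
δ(A,1) = {A,B,D}.
Union: {A,B,D}.
After 1: {A,B,D}.
δ(A,1) = {A,B,D}; δ(B,1) = {B,D}; δ(D,1) = {B,C,D}.
Union: {A,B,C,D}.
After 1: {A,B,C,D}.
δ(A,1) = {A,B,D}; δ(B,1) = {B,D}; δ(C,1) = {A,C}; δ(D,1) = {B,C,D}.
Union: {A,B,C,D}.
After 1: {A,B,C,D}.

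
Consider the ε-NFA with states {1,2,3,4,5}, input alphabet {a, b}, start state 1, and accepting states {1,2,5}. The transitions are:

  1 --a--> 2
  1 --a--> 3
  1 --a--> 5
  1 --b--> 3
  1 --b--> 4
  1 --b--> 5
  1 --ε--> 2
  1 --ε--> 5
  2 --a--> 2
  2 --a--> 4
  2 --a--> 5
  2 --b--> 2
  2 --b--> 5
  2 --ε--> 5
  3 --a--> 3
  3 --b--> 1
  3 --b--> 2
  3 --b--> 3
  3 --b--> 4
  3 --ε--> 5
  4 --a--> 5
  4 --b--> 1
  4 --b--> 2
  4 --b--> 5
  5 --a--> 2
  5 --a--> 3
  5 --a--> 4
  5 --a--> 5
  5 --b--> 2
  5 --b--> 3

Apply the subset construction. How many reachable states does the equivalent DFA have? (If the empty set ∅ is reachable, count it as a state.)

Start state of the DFA: {1,2,5} (ε-closure of the NFA start).
{1,2,5} --a--> {2,3,4,5}  [new]
{1,2,5} --b--> {2,3,4,5}  [seen]
{2,3,4,5} --a--> {2,3,4,5}  [seen]
{2,3,4,5} --b--> {1,2,3,4,5}  [new]
{1,2,3,4,5} --a--> {2,3,4,5}  [seen]
{1,2,3,4,5} --b--> {1,2,3,4,5}  [seen]
Reachable DFA states: {1,2,5}, {2,3,4,5}, {1,2,3,4,5}.

3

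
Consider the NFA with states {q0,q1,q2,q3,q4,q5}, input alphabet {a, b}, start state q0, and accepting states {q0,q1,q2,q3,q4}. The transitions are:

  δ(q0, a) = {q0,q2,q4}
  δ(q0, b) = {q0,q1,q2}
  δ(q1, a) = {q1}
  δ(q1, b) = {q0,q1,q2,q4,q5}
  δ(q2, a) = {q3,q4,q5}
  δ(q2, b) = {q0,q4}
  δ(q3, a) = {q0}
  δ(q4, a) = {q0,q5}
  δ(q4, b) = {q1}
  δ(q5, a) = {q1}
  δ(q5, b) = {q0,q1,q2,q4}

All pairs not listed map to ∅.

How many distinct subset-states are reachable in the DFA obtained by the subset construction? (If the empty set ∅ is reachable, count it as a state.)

Start state of the DFA: {q0}.
{q0} --a--> {q0,q2,q4}  [new]
{q0} --b--> {q0,q1,q2}  [new]
{q0,q2,q4} --a--> {q0,q2,q3,q4,q5}  [new]
{q0,q2,q4} --b--> {q0,q1,q2,q4}  [new]
{q0,q1,q2} --a--> {q0,q1,q2,q3,q4,q5}  [new]
{q0,q1,q2} --b--> {q0,q1,q2,q4,q5}  [new]
{q0,q2,q3,q4,q5} --a--> {q0,q1,q2,q3,q4,q5}  [seen]
{q0,q2,q3,q4,q5} --b--> {q0,q1,q2,q4}  [seen]
{q0,q1,q2,q4} --a--> {q0,q1,q2,q3,q4,q5}  [seen]
{q0,q1,q2,q4} --b--> {q0,q1,q2,q4,q5}  [seen]
{q0,q1,q2,q3,q4,q5} --a--> {q0,q1,q2,q3,q4,q5}  [seen]
{q0,q1,q2,q3,q4,q5} --b--> {q0,q1,q2,q4,q5}  [seen]
{q0,q1,q2,q4,q5} --a--> {q0,q1,q2,q3,q4,q5}  [seen]
{q0,q1,q2,q4,q5} --b--> {q0,q1,q2,q4,q5}  [seen]
Reachable DFA states: {q0}, {q0,q2,q4}, {q0,q1,q2}, {q0,q2,q3,q4,q5}, {q0,q1,q2,q4}, {q0,q1,q2,q3,q4,q5}, {q0,q1,q2,q4,q5}.

7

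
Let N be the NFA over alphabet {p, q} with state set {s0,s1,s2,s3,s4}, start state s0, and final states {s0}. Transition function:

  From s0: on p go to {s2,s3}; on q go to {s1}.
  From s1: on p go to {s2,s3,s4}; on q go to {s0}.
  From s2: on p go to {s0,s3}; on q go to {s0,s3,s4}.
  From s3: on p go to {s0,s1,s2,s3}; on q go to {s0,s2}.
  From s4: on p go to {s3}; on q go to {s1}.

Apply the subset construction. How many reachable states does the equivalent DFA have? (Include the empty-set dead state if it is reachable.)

Start state of the DFA: {s0}.
{s0} --p--> {s2,s3}  [new]
{s0} --q--> {s1}  [new]
{s2,s3} --p--> {s0,s1,s2,s3}  [new]
{s2,s3} --q--> {s0,s2,s3,s4}  [new]
{s1} --p--> {s2,s3,s4}  [new]
{s1} --q--> {s0}  [seen]
{s0,s1,s2,s3} --p--> {s0,s1,s2,s3,s4}  [new]
{s0,s1,s2,s3} --q--> {s0,s1,s2,s3,s4}  [seen]
{s0,s2,s3,s4} --p--> {s0,s1,s2,s3}  [seen]
{s0,s2,s3,s4} --q--> {s0,s1,s2,s3,s4}  [seen]
{s2,s3,s4} --p--> {s0,s1,s2,s3}  [seen]
{s2,s3,s4} --q--> {s0,s1,s2,s3,s4}  [seen]
{s0,s1,s2,s3,s4} --p--> {s0,s1,s2,s3,s4}  [seen]
{s0,s1,s2,s3,s4} --q--> {s0,s1,s2,s3,s4}  [seen]
Reachable DFA states: {s0}, {s2,s3}, {s1}, {s0,s1,s2,s3}, {s0,s2,s3,s4}, {s2,s3,s4}, {s0,s1,s2,s3,s4}.

7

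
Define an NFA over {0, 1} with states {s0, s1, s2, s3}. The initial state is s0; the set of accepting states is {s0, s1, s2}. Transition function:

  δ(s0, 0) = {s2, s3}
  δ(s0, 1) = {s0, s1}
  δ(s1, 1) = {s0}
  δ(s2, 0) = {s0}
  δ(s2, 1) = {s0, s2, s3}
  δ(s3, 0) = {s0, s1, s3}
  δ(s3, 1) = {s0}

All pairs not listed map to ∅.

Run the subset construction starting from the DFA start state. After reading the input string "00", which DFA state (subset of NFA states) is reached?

Start: {s0}.
δ(s0,0) = {s2, s3}.
Union: {s2, s3}.
After 0: {s2, s3}.
δ(s2,0) = {s0}; δ(s3,0) = {s0, s1, s3}.
Union: {s0, s1, s3}.
After 0: {s0, s1, s3}.

{s0, s1, s3}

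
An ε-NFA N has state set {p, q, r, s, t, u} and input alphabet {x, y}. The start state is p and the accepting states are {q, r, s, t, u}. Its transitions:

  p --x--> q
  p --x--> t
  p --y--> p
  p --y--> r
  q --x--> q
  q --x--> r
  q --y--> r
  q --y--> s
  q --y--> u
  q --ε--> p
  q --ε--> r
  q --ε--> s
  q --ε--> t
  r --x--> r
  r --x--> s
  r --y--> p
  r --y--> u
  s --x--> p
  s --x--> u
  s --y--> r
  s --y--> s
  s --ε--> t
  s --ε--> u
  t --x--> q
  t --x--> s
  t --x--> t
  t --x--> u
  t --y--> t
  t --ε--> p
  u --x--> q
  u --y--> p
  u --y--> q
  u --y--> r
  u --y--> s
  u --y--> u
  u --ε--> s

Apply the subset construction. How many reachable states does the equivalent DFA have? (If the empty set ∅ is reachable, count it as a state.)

Start state of the DFA: {p} (ε-closure of the NFA start).
{p} --x--> {p, q, r, s, t, u}  [new]
{p} --y--> {p, r}  [new]
{p, q, r, s, t, u} --x--> {p, q, r, s, t, u}  [seen]
{p, q, r, s, t, u} --y--> {p, q, r, s, t, u}  [seen]
{p, r} --x--> {p, q, r, s, t, u}  [seen]
{p, r} --y--> {p, r, s, t, u}  [new]
{p, r, s, t, u} --x--> {p, q, r, s, t, u}  [seen]
{p, r, s, t, u} --y--> {p, q, r, s, t, u}  [seen]
Reachable DFA states: {p}, {p, q, r, s, t, u}, {p, r}, {p, r, s, t, u}.

4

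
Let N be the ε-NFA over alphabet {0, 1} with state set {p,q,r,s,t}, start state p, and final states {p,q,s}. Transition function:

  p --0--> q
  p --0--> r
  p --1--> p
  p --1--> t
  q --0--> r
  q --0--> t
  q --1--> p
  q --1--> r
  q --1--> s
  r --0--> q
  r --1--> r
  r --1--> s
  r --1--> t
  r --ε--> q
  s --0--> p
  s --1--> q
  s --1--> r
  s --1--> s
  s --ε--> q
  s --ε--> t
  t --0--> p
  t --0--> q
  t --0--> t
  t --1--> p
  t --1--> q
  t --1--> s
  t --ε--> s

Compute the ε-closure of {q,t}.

{q,s,t}

Begin with {q,t}.
t →ε {s}; add s.
ε-closure = {q,s,t}.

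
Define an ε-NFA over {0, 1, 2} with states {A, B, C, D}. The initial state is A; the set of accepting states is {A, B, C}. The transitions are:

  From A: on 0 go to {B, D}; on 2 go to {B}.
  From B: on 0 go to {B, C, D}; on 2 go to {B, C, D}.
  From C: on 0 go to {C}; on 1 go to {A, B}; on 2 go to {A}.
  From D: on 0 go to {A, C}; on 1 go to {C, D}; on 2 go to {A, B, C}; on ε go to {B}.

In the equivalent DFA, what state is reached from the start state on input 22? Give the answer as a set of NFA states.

{B, C, D}

Start: {A}.
δ(A,2) = {B}.
Union: {B}.
After 2: {B}.
δ(B,2) = {B, C, D}.
Union: {B, C, D}.
After 2: {B, C, D}.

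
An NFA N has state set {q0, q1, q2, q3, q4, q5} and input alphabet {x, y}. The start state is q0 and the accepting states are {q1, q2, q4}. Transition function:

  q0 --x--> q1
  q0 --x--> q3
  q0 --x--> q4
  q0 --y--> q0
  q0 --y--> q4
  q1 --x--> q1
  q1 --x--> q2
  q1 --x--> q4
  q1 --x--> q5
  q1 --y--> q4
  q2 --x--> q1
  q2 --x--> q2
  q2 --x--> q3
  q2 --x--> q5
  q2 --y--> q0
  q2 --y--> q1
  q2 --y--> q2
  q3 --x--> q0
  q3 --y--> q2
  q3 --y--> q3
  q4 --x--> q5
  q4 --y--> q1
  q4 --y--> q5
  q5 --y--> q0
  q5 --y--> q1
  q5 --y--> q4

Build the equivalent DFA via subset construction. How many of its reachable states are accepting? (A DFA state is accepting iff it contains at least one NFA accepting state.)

Start state of the DFA: {q0}.
{q0} --x--> {q1, q3, q4}  [new]
{q0} --y--> {q0, q4}  [new]
{q1, q3, q4} --x--> {q0, q1, q2, q4, q5}  [new]
{q1, q3, q4} --y--> {q1, q2, q3, q4, q5}  [new]
{q0, q4} --x--> {q1, q3, q4, q5}  [new]
{q0, q4} --y--> {q0, q1, q4, q5}  [new]
{q0, q1, q2, q4, q5} --x--> {q1, q2, q3, q4, q5}  [seen]
{q0, q1, q2, q4, q5} --y--> {q0, q1, q2, q4, q5}  [seen]
{q1, q2, q3, q4, q5} --x--> {q0, q1, q2, q3, q4, q5}  [new]
{q1, q2, q3, q4, q5} --y--> {q0, q1, q2, q3, q4, q5}  [seen]
{q1, q3, q4, q5} --x--> {q0, q1, q2, q4, q5}  [seen]
{q1, q3, q4, q5} --y--> {q0, q1, q2, q3, q4, q5}  [seen]
{q0, q1, q4, q5} --x--> {q1, q2, q3, q4, q5}  [seen]
{q0, q1, q4, q5} --y--> {q0, q1, q4, q5}  [seen]
{q0, q1, q2, q3, q4, q5} --x--> {q0, q1, q2, q3, q4, q5}  [seen]
{q0, q1, q2, q3, q4, q5} --y--> {q0, q1, q2, q3, q4, q5}  [seen]
Reachable DFA states: {q0}, {q1, q3, q4}, {q0, q4}, {q0, q1, q2, q4, q5}, {q1, q2, q3, q4, q5}, {q1, q3, q4, q5}, {q0, q1, q4, q5}, {q0, q1, q2, q3, q4, q5}.
Accepting DFA states (contain an NFA accepting state): {q1, q3, q4}, {q0, q4}, {q0, q1, q2, q4, q5}, {q1, q2, q3, q4, q5}, {q1, q3, q4, q5}, {q0, q1, q4, q5}, {q0, q1, q2, q3, q4, q5}.

7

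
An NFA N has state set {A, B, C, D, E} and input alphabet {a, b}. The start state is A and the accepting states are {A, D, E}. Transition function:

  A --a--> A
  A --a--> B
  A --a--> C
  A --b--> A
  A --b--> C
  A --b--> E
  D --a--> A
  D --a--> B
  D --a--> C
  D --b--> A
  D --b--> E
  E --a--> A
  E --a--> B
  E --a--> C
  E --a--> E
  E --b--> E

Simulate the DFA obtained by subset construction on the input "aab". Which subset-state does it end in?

Start: {A}.
δ(A,a) = {A, B, C}.
Union: {A, B, C}.
After a: {A, B, C}.
δ(A,a) = {A, B, C}; δ(B,a) = ∅; δ(C,a) = ∅.
Union: {A, B, C}.
After a: {A, B, C}.
δ(A,b) = {A, C, E}; δ(B,b) = ∅; δ(C,b) = ∅.
Union: {A, C, E}.
After b: {A, C, E}.

{A, C, E}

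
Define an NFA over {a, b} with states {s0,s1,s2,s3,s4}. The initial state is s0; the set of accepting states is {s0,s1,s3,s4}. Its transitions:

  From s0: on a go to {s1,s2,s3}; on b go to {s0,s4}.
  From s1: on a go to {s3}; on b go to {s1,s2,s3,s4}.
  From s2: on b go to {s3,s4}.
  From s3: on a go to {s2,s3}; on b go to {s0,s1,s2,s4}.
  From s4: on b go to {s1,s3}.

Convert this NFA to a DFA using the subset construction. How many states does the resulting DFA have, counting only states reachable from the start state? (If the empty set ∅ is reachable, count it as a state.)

Start state of the DFA: {s0}.
{s0} --a--> {s1,s2,s3}  [new]
{s0} --b--> {s0,s4}  [new]
{s1,s2,s3} --a--> {s2,s3}  [new]
{s1,s2,s3} --b--> {s0,s1,s2,s3,s4}  [new]
{s0,s4} --a--> {s1,s2,s3}  [seen]
{s0,s4} --b--> {s0,s1,s3,s4}  [new]
{s2,s3} --a--> {s2,s3}  [seen]
{s2,s3} --b--> {s0,s1,s2,s3,s4}  [seen]
{s0,s1,s2,s3,s4} --a--> {s1,s2,s3}  [seen]
{s0,s1,s2,s3,s4} --b--> {s0,s1,s2,s3,s4}  [seen]
{s0,s1,s3,s4} --a--> {s1,s2,s3}  [seen]
{s0,s1,s3,s4} --b--> {s0,s1,s2,s3,s4}  [seen]
Reachable DFA states: {s0}, {s1,s2,s3}, {s0,s4}, {s2,s3}, {s0,s1,s2,s3,s4}, {s0,s1,s3,s4}.

6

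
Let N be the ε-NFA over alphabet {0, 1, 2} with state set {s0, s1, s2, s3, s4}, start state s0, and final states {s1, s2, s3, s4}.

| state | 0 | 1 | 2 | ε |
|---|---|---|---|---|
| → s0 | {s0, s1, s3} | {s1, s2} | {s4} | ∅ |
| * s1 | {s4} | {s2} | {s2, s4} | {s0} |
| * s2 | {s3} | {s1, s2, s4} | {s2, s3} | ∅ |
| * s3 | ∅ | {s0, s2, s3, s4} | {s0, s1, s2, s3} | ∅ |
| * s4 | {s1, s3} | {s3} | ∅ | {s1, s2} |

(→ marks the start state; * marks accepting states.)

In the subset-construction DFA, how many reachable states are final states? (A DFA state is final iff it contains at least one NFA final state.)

4

Start state of the DFA: {s0} (ε-closure of the NFA start).
{s0} --0--> {s0, s1, s3}  [new]
{s0} --1--> {s0, s1, s2}  [new]
{s0} --2--> {s0, s1, s2, s4}  [new]
{s0, s1, s3} --0--> {s0, s1, s2, s3, s4}  [new]
{s0, s1, s3} --1--> {s0, s1, s2, s3, s4}  [seen]
{s0, s1, s3} --2--> {s0, s1, s2, s3, s4}  [seen]
{s0, s1, s2} --0--> {s0, s1, s2, s3, s4}  [seen]
{s0, s1, s2} --1--> {s0, s1, s2, s4}  [seen]
{s0, s1, s2} --2--> {s0, s1, s2, s3, s4}  [seen]
{s0, s1, s2, s4} --0--> {s0, s1, s2, s3, s4}  [seen]
{s0, s1, s2, s4} --1--> {s0, s1, s2, s3, s4}  [seen]
{s0, s1, s2, s4} --2--> {s0, s1, s2, s3, s4}  [seen]
{s0, s1, s2, s3, s4} --0--> {s0, s1, s2, s3, s4}  [seen]
{s0, s1, s2, s3, s4} --1--> {s0, s1, s2, s3, s4}  [seen]
{s0, s1, s2, s3, s4} --2--> {s0, s1, s2, s3, s4}  [seen]
Reachable DFA states: {s0}, {s0, s1, s3}, {s0, s1, s2}, {s0, s1, s2, s4}, {s0, s1, s2, s3, s4}.
Accepting DFA states (contain an NFA accepting state): {s0, s1, s3}, {s0, s1, s2}, {s0, s1, s2, s4}, {s0, s1, s2, s3, s4}.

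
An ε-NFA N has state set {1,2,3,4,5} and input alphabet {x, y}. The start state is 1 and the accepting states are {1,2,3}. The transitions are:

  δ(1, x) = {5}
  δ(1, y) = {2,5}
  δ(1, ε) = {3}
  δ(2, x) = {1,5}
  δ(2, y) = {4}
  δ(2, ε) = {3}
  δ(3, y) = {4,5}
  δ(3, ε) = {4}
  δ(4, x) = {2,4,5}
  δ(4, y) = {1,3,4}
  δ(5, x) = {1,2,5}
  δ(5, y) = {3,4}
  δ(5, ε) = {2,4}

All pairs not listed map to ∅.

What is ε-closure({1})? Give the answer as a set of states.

{1,3,4}

Begin with {1}.
1 →ε {3}; add 3.
3 →ε {4}; add 4.
ε-closure = {1,3,4}.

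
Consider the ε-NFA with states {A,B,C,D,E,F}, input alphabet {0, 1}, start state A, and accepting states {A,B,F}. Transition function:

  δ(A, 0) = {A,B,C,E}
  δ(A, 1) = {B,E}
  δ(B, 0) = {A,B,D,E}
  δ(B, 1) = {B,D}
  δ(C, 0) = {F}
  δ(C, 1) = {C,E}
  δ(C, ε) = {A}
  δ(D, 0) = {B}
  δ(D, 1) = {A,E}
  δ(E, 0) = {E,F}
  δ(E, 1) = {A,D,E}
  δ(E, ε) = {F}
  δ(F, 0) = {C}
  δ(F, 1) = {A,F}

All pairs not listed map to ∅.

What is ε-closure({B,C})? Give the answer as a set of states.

{A,B,C}

Begin with {B,C}.
C →ε {A}; add A.
ε-closure = {A,B,C}.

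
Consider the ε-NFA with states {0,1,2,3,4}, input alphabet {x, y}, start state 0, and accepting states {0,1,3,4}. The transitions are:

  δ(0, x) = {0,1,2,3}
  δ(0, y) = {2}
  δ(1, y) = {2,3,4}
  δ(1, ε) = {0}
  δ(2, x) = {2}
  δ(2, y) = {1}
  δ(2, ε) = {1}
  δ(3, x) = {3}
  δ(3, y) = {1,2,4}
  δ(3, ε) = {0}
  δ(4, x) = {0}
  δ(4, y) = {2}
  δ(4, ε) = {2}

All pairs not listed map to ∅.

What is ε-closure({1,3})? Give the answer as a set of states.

{0,1,3}

Begin with {1,3}.
1 →ε {0}; add 0.
ε-closure = {0,1,3}.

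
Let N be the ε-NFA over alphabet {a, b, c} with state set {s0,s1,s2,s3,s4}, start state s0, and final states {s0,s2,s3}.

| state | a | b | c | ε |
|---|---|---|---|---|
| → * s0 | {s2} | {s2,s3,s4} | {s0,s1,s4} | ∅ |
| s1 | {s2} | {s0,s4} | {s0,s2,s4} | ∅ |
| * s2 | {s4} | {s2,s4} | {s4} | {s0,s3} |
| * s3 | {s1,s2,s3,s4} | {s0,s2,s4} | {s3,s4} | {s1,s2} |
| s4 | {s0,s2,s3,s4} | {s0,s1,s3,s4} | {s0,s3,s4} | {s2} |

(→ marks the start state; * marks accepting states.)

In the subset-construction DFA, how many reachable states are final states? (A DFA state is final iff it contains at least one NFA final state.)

3

Start state of the DFA: {s0} (ε-closure of the NFA start).
{s0} --a--> {s0,s1,s2,s3}  [new]
{s0} --b--> {s0,s1,s2,s3,s4}  [new]
{s0} --c--> {s0,s1,s2,s3,s4}  [seen]
{s0,s1,s2,s3} --a--> {s0,s1,s2,s3,s4}  [seen]
{s0,s1,s2,s3} --b--> {s0,s1,s2,s3,s4}  [seen]
{s0,s1,s2,s3} --c--> {s0,s1,s2,s3,s4}  [seen]
{s0,s1,s2,s3,s4} --a--> {s0,s1,s2,s3,s4}  [seen]
{s0,s1,s2,s3,s4} --b--> {s0,s1,s2,s3,s4}  [seen]
{s0,s1,s2,s3,s4} --c--> {s0,s1,s2,s3,s4}  [seen]
Reachable DFA states: {s0}, {s0,s1,s2,s3}, {s0,s1,s2,s3,s4}.
Accepting DFA states (contain an NFA accepting state): {s0}, {s0,s1,s2,s3}, {s0,s1,s2,s3,s4}.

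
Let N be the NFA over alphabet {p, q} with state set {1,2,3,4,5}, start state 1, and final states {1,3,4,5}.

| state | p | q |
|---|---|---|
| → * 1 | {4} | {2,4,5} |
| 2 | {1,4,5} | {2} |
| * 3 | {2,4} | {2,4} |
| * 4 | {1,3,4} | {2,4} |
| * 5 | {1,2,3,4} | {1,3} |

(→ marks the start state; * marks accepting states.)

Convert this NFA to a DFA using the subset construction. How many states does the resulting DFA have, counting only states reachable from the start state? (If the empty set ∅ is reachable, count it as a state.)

Start state of the DFA: {1}.
{1} --p--> {4}  [new]
{1} --q--> {2,4,5}  [new]
{4} --p--> {1,3,4}  [new]
{4} --q--> {2,4}  [new]
{2,4,5} --p--> {1,2,3,4,5}  [new]
{2,4,5} --q--> {1,2,3,4}  [new]
{1,3,4} --p--> {1,2,3,4}  [seen]
{1,3,4} --q--> {2,4,5}  [seen]
{2,4} --p--> {1,3,4,5}  [new]
{2,4} --q--> {2,4}  [seen]
{1,2,3,4,5} --p--> {1,2,3,4,5}  [seen]
{1,2,3,4,5} --q--> {1,2,3,4,5}  [seen]
{1,2,3,4} --p--> {1,2,3,4,5}  [seen]
{1,2,3,4} --q--> {2,4,5}  [seen]
{1,3,4,5} --p--> {1,2,3,4}  [seen]
{1,3,4,5} --q--> {1,2,3,4,5}  [seen]
Reachable DFA states: {1}, {4}, {2,4,5}, {1,3,4}, {2,4}, {1,2,3,4,5}, {1,2,3,4}, {1,3,4,5}.

8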